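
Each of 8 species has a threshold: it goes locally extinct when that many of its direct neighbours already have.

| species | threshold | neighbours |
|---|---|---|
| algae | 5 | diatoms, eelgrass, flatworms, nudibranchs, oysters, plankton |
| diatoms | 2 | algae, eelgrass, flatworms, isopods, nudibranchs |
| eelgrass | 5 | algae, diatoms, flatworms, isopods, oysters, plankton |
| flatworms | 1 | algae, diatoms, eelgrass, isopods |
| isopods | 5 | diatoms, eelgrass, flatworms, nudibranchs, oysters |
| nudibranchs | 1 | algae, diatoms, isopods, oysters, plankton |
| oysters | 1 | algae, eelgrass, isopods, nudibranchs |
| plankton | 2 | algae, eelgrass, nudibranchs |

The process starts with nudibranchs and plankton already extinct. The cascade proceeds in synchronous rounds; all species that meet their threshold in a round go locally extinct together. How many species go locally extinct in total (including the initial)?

Round 1 — nudibranchs, plankton go locally extinct (initial).
Round 2 — checking thresholds:
  algae: 2 of 6 neighbours < 5, below threshold.
  diatoms: 1 of 5 neighbours < 2, below threshold.
  eelgrass: 1 of 6 neighbours < 5, below threshold.
  isopods: 1 of 5 neighbours < 5, below threshold.
  oysters: 1 of 4 neighbours ≥ 1, goes locally extinct.
Round 3 — no new extinctions; cascade stops.

3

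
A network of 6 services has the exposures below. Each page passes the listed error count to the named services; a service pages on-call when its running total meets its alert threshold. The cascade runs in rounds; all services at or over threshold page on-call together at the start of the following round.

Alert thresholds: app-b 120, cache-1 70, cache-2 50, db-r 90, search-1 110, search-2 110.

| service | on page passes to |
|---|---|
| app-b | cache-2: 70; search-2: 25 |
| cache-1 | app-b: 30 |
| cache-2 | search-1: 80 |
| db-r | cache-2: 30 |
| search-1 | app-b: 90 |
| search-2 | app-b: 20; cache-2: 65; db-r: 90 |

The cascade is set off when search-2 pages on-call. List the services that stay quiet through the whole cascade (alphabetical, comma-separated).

app-b, cache-1, search-1

Round 1 — search-2 pages on-call (initial).
  app-b: +20 → 20 < 120
  cache-2: +65 → 65 ≥ 50
  db-r: +90 → 90 ≥ 90
Round 2 — cache-2, db-r page on-call.
  search-1: +80 → 80 < 110
No further pages.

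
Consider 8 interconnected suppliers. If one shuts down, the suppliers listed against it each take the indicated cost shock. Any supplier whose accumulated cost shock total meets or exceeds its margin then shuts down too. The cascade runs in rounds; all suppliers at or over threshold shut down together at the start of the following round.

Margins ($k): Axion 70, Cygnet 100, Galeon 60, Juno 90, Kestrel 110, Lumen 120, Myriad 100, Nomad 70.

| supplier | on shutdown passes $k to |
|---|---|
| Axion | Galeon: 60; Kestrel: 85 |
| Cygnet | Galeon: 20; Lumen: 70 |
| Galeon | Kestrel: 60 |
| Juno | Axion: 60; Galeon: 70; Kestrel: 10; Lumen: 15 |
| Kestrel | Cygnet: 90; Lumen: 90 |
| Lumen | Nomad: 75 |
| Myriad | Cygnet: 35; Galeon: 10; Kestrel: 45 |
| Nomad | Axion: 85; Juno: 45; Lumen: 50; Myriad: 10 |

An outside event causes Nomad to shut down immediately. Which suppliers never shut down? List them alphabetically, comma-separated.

Round 1 — Nomad shuts down (initial).
  Axion: +85 → 85 ≥ 70
  Juno: +45 → 45 < 90
  Lumen: +50 → 50 < 120
  Myriad: +10 → 10 < 100
Round 2 — Axion shuts down.
  Galeon: +60 → 60 ≥ 60
  Kestrel: +85 → 85 < 110
Round 3 — Galeon shuts down.
  Kestrel: +60 → 145 ≥ 110
Round 4 — Kestrel shuts down.
  Cygnet: +90 → 90 < 100
  Lumen: +90 → 140 ≥ 120
Round 5 — Lumen shuts down.
No further shutdowns.

Cygnet, Juno, Myriad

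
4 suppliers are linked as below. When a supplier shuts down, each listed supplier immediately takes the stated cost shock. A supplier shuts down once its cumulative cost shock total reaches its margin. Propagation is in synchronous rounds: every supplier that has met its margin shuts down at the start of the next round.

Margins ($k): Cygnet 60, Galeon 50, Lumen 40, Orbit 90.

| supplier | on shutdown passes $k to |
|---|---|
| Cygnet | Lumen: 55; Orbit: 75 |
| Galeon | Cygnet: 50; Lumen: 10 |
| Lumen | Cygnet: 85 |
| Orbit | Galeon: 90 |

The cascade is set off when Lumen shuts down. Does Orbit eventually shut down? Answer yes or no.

Round 1 — Lumen shuts down (initial).
  Cygnet: +85 → 85 ≥ 60
Round 2 — Cygnet shuts down.
  Orbit: +75 → 75 < 90
No further shutdowns.

no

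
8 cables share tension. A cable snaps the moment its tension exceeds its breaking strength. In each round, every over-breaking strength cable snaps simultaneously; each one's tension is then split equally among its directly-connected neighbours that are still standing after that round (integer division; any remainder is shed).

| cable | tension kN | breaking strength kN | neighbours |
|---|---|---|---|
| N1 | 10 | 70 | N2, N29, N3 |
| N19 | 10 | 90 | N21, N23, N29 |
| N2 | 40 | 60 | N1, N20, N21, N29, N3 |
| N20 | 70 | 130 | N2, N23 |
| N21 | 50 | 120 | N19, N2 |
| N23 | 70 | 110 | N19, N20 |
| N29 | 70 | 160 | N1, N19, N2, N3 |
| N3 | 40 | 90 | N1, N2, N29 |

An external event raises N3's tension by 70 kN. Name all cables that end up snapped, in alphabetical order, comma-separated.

Round 1 — N3 at 110 > 90. N3 snaps.
  N3 sheds 110 kN to N1, N2, N29: 36 each (2 lost).
    N1: 10+36 = 46 ≤ 70
    N2: 40+36 = 76 > 60
    N29: 70+36 = 106 ≤ 160
Round 2 — N2 snaps.
  N2 sheds 76 kN to N1, N20, N21, N29: 19 each.
    N1: 46+19 = 65 ≤ 70
    N20: 70+19 = 89 ≤ 130
    N21: 50+19 = 69 ≤ 120
    N29: 106+19 = 125 ≤ 160
No further breaks.

N2, N3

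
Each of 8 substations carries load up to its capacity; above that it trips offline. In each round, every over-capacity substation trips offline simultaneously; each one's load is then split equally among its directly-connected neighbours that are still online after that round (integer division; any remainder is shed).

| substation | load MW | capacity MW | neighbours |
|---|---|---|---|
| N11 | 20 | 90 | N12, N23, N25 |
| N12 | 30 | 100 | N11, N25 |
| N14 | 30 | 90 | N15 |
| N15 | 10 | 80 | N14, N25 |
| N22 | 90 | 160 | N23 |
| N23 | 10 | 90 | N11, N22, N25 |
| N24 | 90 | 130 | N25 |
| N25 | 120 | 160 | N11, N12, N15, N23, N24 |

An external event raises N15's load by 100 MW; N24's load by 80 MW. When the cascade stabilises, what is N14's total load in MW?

Round 1 — N15 at 110 > 80; N24 at 170 > 130. N15, N24 trip offline.
  N15 sheds 110 MW to N14, N25: 55 each.
    N14: 30+55 = 85 ≤ 90
    N25: 120+55 = 175 > 160
  N24 sheds 170 MW to N25: 170 each.
    N25: 175+170 = 345 > 160
Round 2 — N25 trips offline.
  N25 sheds 345 MW to N11, N12, N23: 115 each.
    N11: 20+115 = 135 > 90
    N12: 30+115 = 145 > 100
    N23: 10+115 = 125 > 90
Round 3 — N11, N12, N23 trip offline.
  N11 sheds 135 MW: no online neighbours, lost.
  N12 sheds 145 MW: no online neighbours, lost.
  N23 sheds 125 MW to N22: 125 each.
    N22: 90+125 = 215 > 160
Round 4 — N22 trips offline.
  N22 sheds 215 MW: no online neighbours, lost.
No further trips.

85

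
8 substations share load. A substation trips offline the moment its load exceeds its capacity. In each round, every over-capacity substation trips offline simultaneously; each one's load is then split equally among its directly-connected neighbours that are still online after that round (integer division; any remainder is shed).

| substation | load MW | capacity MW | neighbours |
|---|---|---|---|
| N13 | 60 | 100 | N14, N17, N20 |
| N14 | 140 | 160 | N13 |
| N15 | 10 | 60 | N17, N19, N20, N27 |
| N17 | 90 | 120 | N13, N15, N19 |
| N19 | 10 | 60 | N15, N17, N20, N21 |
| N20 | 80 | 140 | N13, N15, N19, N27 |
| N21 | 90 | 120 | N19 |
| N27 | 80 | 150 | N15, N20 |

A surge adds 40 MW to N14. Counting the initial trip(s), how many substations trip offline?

8

Round 1 — N14 at 180 > 160. N14 trips offline.
  N14 sheds 180 MW to N13: 180 each.
    N13: 60+180 = 240 > 100
Round 2 — N13 trips offline.
  N13 sheds 240 MW to N17, N20: 120 each.
    N17: 90+120 = 210 > 120
    N20: 80+120 = 200 > 140
Round 3 — N17, N20 trip offline.
  N17 sheds 210 MW to N15, N19: 105 each.
    N15: 10+105 = 115 > 60
    N19: 10+105 = 115 > 60
  N20 sheds 200 MW to N15, N19, N27: 66 each (2 lost).
    N15: 115+66 = 181 > 60
    N19: 115+66 = 181 > 60
    N27: 80+66 = 146 ≤ 150
Round 4 — N15, N19 trip offline.
  N15 sheds 181 MW to N27: 181 each.
    N27: 146+181 = 327 > 150
  N19 sheds 181 MW to N21: 181 each.
    N21: 90+181 = 271 > 120
Round 5 — N21, N27 trip offline.
  N21 sheds 271 MW: no online neighbours, lost.
  N27 sheds 327 MW: no online neighbours, lost.
No further trips.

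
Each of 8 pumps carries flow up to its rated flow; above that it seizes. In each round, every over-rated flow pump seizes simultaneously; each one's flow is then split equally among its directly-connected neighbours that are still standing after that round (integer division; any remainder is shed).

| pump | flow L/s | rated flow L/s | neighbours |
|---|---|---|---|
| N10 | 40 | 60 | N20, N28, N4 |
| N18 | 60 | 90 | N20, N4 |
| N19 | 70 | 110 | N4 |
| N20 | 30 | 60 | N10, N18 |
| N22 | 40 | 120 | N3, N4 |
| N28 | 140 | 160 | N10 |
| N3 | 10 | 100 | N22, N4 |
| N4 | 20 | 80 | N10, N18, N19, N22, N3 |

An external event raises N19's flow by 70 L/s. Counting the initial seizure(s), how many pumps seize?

6

Round 1 — N19 at 140 > 110. N19 seizes.
  N19 sheds 140 L/s to N4: 140 each.
    N4: 20+140 = 160 > 80
Round 2 — N4 seizes.
  N4 sheds 160 L/s to N10, N18, N22, N3: 40 each.
    N10: 40+40 = 80 > 60
    N18: 60+40 = 100 > 90
    N22: 40+40 = 80 ≤ 120
    N3: 10+40 = 50 ≤ 100
Round 3 — N10, N18 seize.
  N10 sheds 80 L/s to N20, N28: 40 each.
    N20: 30+40 = 70 > 60
    N28: 140+40 = 180 > 160
  N18 sheds 100 L/s to N20: 100 each.
    N20: 70+100 = 170 > 60
Round 4 — N20, N28 seize.
  N20 sheds 170 L/s: no online neighbours, lost.
  N28 sheds 180 L/s: no online neighbours, lost.
No further seizures.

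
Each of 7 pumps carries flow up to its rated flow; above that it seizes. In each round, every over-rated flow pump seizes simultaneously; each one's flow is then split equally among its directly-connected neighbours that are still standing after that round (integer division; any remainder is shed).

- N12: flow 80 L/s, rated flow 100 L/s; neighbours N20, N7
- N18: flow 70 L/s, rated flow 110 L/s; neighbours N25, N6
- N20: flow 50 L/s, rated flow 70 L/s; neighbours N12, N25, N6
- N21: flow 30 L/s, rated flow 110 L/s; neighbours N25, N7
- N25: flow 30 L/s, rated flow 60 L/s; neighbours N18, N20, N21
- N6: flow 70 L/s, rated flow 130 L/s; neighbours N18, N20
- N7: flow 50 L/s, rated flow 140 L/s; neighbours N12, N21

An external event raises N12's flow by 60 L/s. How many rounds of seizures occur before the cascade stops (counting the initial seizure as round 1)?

Round 1 — N12 at 140 > 100. N12 seizes.
  N12 sheds 140 L/s to N20, N7: 70 each.
    N20: 50+70 = 120 > 70
    N7: 50+70 = 120 ≤ 140
Round 2 — N20 seizes.
  N20 sheds 120 L/s to N25, N6: 60 each.
    N25: 30+60 = 90 > 60
    N6: 70+60 = 130 ≤ 130
Round 3 — N25 seizes.
  N25 sheds 90 L/s to N18, N21: 45 each.
    N18: 70+45 = 115 > 110
    N21: 30+45 = 75 ≤ 110
Round 4 — N18 seizes.
  N18 sheds 115 L/s to N6: 115 each.
    N6: 130+115 = 245 > 130
Round 5 — N6 seizes.
  N6 sheds 245 L/s: no online neighbours, lost.
No further seizures.

5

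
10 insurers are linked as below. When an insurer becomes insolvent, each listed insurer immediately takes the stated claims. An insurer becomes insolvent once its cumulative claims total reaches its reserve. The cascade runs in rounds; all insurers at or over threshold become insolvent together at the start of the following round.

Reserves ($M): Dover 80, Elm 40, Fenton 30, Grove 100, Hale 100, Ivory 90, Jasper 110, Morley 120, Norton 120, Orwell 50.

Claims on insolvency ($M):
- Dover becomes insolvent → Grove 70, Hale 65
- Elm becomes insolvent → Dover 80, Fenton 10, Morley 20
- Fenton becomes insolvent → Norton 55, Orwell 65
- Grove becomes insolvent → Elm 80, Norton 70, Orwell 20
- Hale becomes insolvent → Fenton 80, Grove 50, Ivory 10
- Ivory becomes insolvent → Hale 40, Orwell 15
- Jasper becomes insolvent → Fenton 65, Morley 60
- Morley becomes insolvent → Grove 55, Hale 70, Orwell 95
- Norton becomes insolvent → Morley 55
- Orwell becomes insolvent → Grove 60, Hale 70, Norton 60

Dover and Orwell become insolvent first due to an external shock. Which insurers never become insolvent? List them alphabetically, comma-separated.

Ivory, Jasper, Morley

Round 1 — Dover, Orwell become insolvent (initial).
  Grove: +70+60 → 130 ≥ 100
  Hale: +65+70 → 135 ≥ 100
  Norton: +60 → 60 < 120
Round 2 — Grove, Hale become insolvent.
  Elm: +80 → 80 ≥ 40
  Fenton: +80 → 80 ≥ 30
  Ivory: +10 → 10 < 90
  Norton: +70 → 130 ≥ 120
Round 3 — Elm, Fenton, Norton become insolvent.
  Morley: +20+55 → 75 < 120
No further insolvencies.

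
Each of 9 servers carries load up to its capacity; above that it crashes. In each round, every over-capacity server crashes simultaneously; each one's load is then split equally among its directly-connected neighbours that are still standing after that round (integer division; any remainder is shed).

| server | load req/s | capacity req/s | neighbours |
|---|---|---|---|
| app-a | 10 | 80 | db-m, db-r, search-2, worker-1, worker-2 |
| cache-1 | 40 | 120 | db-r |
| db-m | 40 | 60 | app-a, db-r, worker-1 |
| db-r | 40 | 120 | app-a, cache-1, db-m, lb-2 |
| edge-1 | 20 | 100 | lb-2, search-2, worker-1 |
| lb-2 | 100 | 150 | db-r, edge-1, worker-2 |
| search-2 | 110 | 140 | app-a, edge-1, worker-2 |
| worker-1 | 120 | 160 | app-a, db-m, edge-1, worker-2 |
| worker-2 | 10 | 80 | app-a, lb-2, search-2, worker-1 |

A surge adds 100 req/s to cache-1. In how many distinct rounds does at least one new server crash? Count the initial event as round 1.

5

Round 1 — cache-1 at 140 > 120. cache-1 crashes.
  cache-1 sheds 140 req/s to db-r: 140 each.
    db-r: 40+140 = 180 > 120
Round 2 — db-r crashes.
  db-r sheds 180 req/s to app-a, db-m, lb-2: 60 each.
    app-a: 10+60 = 70 ≤ 80
    db-m: 40+60 = 100 > 60
    lb-2: 100+60 = 160 > 150
Round 3 — db-m, lb-2 crash.
  db-m sheds 100 req/s to app-a, worker-1: 50 each.
    app-a: 70+50 = 120 > 80
    worker-1: 120+50 = 170 > 160
  lb-2 sheds 160 req/s to edge-1, worker-2: 80 each.
    edge-1: 20+80 = 100 ≤ 100
    worker-2: 10+80 = 90 > 80
Round 4 — app-a, worker-1, worker-2 crash.
  app-a sheds 120 req/s to search-2: 120 each.
    search-2: 110+120 = 230 > 140
  worker-1 sheds 170 req/s to edge-1: 170 each.
    edge-1: 100+170 = 270 > 100
  worker-2 sheds 90 req/s to search-2: 90 each.
    search-2: 230+90 = 320 > 140
Round 5 — edge-1, search-2 crash.
  edge-1 sheds 270 req/s: no online neighbours, lost.
  search-2 sheds 320 req/s: no online neighbours, lost.
No further crashes.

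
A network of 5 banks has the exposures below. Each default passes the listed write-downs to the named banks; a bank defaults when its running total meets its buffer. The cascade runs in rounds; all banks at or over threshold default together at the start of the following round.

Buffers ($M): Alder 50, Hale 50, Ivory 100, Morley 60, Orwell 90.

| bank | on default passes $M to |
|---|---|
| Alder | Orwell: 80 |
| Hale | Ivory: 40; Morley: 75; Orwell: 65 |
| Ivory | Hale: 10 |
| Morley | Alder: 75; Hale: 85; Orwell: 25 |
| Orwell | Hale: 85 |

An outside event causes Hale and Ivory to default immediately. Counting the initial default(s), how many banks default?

Round 1 — Hale, Ivory default (initial).
  Morley: +75 → 75 ≥ 60
  Orwell: +65 → 65 < 90
Round 2 — Morley defaults.
  Alder: +75 → 75 ≥ 50
  Orwell: +25 → 90 ≥ 90
Round 3 — Alder, Orwell default.
No further defaults.

5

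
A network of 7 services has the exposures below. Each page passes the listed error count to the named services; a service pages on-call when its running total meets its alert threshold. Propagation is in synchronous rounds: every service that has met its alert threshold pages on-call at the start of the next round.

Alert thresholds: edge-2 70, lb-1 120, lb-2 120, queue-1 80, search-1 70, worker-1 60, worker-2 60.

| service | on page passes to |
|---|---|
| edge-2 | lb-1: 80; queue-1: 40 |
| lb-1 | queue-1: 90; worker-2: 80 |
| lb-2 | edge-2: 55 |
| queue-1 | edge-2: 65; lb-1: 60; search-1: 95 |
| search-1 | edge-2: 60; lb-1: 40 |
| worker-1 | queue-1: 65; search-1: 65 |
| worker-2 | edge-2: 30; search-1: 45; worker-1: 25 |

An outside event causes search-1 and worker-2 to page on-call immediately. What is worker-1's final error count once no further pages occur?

25

Round 1 — search-1, worker-2 page on-call (initial).
  edge-2: +60+30 → 90 ≥ 70
  lb-1: +40 → 40 < 120
  worker-1: +25 → 25 < 60
Round 2 — edge-2 pages on-call.
  lb-1: +80 → 120 ≥ 120
  queue-1: +40 → 40 < 80
Round 3 — lb-1 pages on-call.
  queue-1: +90 → 130 ≥ 80
Round 4 — queue-1 pages on-call.
No further pages.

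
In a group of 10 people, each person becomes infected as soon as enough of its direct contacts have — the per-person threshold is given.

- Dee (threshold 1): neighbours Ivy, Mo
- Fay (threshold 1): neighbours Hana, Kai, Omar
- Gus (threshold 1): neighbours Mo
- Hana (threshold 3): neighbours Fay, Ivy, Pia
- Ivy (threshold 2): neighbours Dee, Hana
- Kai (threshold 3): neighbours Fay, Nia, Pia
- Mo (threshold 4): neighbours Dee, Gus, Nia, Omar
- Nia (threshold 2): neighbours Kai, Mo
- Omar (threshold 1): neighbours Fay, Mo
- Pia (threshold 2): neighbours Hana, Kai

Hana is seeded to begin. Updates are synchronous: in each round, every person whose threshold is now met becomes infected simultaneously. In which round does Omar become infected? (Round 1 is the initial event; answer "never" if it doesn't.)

3

Round 1 — Hana becomes infected (initial).
Round 2 — checking thresholds:
  Fay: 1 of 3 neighbours ≥ 1, becomes infected.
  Ivy: 1 of 2 neighbours < 2, below threshold.
  Pia: 1 of 2 neighbours < 2, below threshold.
Round 3 — checking thresholds:
  Ivy: 1 of 2 neighbours < 2, below threshold.
  Kai: 1 of 3 neighbours < 3, below threshold.
  Omar: 1 of 2 neighbours ≥ 1, becomes infected.
  Pia: 1 of 2 neighbours < 2, below threshold.
Round 4 — no new infections; cascade stops.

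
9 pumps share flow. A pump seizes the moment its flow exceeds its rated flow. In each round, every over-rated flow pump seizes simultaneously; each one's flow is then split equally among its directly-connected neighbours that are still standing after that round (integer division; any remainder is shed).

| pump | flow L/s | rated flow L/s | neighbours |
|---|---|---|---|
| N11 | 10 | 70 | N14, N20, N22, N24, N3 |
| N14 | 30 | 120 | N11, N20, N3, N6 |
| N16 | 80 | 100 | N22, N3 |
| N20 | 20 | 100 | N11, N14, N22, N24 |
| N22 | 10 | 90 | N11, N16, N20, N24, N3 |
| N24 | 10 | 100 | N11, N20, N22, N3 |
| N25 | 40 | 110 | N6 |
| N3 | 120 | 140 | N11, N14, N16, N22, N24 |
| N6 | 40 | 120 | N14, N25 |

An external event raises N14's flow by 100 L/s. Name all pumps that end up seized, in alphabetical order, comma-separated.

N11, N14, N16, N20, N22, N24, N3

Round 1 — N14 at 130 > 120. N14 seizes.
  N14 sheds 130 L/s to N11, N20, N3, N6: 32 each (2 lost).
    N11: 10+32 = 42 ≤ 70
    N20: 20+32 = 52 ≤ 100
    N3: 120+32 = 152 > 140
    N6: 40+32 = 72 ≤ 120
Round 2 — N3 seizes.
  N3 sheds 152 L/s to N11, N16, N22, N24: 38 each.
    N11: 42+38 = 80 > 70
    N16: 80+38 = 118 > 100
    N22: 10+38 = 48 ≤ 90
    N24: 10+38 = 48 ≤ 100
Round 3 — N11, N16 seize.
  N11 sheds 80 L/s to N20, N22, N24: 26 each (2 lost).
    N20: 52+26 = 78 ≤ 100
    N22: 48+26 = 74 ≤ 90
    N24: 48+26 = 74 ≤ 100
  N16 sheds 118 L/s to N22: 118 each.
    N22: 74+118 = 192 > 90
Round 4 — N22 seizes.
  N22 sheds 192 L/s to N20, N24: 96 each.
    N20: 78+96 = 174 > 100
    N24: 74+96 = 170 > 100
Round 5 — N20, N24 seize.
  N20 sheds 174 L/s: no online neighbours, lost.
  N24 sheds 170 L/s: no online neighbours, lost.
No further seizures.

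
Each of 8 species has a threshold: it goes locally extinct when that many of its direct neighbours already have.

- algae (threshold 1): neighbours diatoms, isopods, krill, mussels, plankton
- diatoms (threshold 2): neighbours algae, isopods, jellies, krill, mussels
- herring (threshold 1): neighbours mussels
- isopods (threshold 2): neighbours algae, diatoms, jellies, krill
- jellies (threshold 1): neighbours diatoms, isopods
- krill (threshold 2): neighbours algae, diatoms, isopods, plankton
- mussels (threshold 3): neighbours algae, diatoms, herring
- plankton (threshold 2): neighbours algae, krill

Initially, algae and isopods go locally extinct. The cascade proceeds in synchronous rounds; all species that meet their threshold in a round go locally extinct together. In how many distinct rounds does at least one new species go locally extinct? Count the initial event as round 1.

3

Round 1 — algae, isopods go locally extinct (initial).
Round 2 — checking thresholds:
  diatoms: 2 of 5 neighbours ≥ 2, goes locally extinct.
  jellies: 1 of 2 neighbours ≥ 1, goes locally extinct.
  krill: 2 of 4 neighbours ≥ 2, goes locally extinct.
  mussels: 1 of 3 neighbours < 3, not yet.
  plankton: 1 of 2 neighbours < 2, not yet.
Round 3 — checking thresholds:
  mussels: 2 of 3 neighbours < 3, not yet.
  plankton: 2 of 2 neighbours ≥ 2, goes locally extinct.
Round 4 — no new extinctions; cascade stops.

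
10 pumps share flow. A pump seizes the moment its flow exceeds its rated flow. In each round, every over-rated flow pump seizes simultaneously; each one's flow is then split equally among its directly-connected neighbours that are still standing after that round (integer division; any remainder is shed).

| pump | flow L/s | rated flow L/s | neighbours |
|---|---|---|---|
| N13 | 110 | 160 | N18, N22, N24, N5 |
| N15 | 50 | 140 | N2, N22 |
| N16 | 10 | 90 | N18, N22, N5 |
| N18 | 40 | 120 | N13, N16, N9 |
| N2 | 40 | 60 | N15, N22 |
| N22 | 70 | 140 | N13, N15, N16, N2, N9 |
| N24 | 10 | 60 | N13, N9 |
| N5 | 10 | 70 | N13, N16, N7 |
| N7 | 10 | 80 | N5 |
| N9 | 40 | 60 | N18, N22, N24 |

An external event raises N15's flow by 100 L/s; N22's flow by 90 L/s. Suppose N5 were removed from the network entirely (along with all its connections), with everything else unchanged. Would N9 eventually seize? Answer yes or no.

yes

With N5 removed:
Round 1 — N15 at 150 > 140; N22 at 160 > 140. N15, N22 seize.
  N15 sheds 150 L/s to N2: 150 each.
    N2: 40+150 = 190 > 60
  N22 sheds 160 L/s to N13, N16, N2, N9: 40 each.
    N13: 110+40 = 150 ≤ 160
    N16: 10+40 = 50 ≤ 90
    N2: 190+40 = 230 > 60
    N9: 40+40 = 80 > 60
Round 2 — N2, N9 seize.
  N2 sheds 230 L/s: no online neighbours, lost.
  N9 sheds 80 L/s to N18, N24: 40 each.
    N18: 40+40 = 80 ≤ 120
    N24: 10+40 = 50 ≤ 60
No further seizures.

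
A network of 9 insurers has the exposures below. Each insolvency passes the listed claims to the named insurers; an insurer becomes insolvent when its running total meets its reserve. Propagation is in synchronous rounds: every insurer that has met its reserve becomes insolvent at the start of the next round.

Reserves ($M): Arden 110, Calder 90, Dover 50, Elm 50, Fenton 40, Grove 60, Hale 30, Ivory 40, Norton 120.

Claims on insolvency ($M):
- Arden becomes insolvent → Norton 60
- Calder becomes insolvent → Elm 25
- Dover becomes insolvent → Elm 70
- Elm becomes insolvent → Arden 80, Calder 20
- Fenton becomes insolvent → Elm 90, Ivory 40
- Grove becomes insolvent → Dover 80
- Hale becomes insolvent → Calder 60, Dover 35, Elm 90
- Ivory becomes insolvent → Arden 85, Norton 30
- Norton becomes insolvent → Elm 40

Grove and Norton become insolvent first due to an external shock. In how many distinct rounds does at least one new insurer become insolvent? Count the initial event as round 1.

3

Round 1 — Grove, Norton become insolvent (initial).
  Dover: +80 → 80 ≥ 50
  Elm: +40 → 40 < 50
Round 2 — Dover becomes insolvent.
  Elm: +70 → 110 ≥ 50
Round 3 — Elm becomes insolvent.
  Arden: +80 → 80 < 110
  Calder: +20 → 20 < 90
No further insolvencies.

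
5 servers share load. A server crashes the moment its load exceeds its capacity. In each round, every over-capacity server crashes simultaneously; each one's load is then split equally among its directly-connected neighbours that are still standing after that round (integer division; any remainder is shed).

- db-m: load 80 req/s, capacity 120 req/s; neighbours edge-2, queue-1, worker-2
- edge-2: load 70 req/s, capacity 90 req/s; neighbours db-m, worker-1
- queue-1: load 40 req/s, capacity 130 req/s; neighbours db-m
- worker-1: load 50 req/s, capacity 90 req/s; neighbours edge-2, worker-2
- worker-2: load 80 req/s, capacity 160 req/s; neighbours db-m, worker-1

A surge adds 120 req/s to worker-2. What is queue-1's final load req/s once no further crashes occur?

Round 1 — worker-2 at 200 > 160. worker-2 crashes.
  worker-2 sheds 200 req/s to db-m, worker-1: 100 each.
    db-m: 80+100 = 180 > 120
    worker-1: 50+100 = 150 > 90
Round 2 — db-m, worker-1 crash.
  db-m sheds 180 req/s to edge-2, queue-1: 90 each.
    edge-2: 70+90 = 160 > 90
    queue-1: 40+90 = 130 ≤ 130
  worker-1 sheds 150 req/s to edge-2: 150 each.
    edge-2: 160+150 = 310 > 90
Round 3 — edge-2 crashes.
  edge-2 sheds 310 req/s: no online neighbours, lost.
No further crashes.

130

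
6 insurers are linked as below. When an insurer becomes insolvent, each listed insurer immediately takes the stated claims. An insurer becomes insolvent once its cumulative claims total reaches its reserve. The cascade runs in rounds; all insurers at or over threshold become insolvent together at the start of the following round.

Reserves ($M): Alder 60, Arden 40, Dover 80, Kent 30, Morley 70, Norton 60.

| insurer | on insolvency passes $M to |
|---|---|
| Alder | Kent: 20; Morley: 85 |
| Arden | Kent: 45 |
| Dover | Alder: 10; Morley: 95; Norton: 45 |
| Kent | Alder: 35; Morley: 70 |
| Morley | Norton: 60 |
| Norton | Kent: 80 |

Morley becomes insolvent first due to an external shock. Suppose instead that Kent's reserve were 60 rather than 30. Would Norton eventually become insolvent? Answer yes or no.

With Kent's reserve at 60:
Round 1 — Morley becomes insolvent (initial).
  Norton: +60 → 60 ≥ 60
Round 2 — Norton becomes insolvent.
  Kent: +80 → 80 ≥ 60
Round 3 — Kent becomes insolvent.
  Alder: +35 → 35 < 60
No further insolvencies.

yes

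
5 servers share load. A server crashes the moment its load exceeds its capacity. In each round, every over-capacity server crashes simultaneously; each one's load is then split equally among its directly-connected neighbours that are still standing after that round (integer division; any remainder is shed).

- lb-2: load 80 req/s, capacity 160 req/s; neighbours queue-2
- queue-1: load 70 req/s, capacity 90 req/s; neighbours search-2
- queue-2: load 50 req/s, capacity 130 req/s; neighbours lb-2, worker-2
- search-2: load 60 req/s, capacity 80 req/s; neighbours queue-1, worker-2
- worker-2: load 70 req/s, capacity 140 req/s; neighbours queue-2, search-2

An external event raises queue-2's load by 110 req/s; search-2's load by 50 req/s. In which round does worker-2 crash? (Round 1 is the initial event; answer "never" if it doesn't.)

2

Round 1 — queue-2 at 160 > 130; search-2 at 110 > 80. queue-2, search-2 crash.
  queue-2 sheds 160 req/s to lb-2, worker-2: 80 each.
    lb-2: 80+80 = 160 ≤ 160
    worker-2: 70+80 = 150 > 140
  search-2 sheds 110 req/s to queue-1, worker-2: 55 each.
    queue-1: 70+55 = 125 > 90
    worker-2: 150+55 = 205 > 140
Round 2 — queue-1, worker-2 crash.
  queue-1 sheds 125 req/s: no online neighbours, lost.
  worker-2 sheds 205 req/s: no online neighbours, lost.
No further crashes.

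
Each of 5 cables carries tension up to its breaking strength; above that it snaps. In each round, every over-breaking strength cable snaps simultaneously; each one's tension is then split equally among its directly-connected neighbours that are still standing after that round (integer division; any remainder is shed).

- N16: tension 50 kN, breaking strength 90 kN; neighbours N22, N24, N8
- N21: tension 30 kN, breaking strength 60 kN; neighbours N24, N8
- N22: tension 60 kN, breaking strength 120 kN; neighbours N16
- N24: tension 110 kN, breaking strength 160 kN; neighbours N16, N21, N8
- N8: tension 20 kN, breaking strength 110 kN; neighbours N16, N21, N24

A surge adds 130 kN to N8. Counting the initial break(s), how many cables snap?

Round 1 — N8 at 150 > 110. N8 snaps.
  N8 sheds 150 kN to N16, N21, N24: 50 each.
    N16: 50+50 = 100 > 90
    N21: 30+50 = 80 > 60
    N24: 110+50 = 160 ≤ 160
Round 2 — N16, N21 snap.
  N16 sheds 100 kN to N22, N24: 50 each.
    N22: 60+50 = 110 ≤ 120
    N24: 160+50 = 210 > 160
  N21 sheds 80 kN to N24: 80 each.
    N24: 210+80 = 290 > 160
Round 3 — N24 snaps.
  N24 sheds 290 kN: no online neighbours, lost.
No further breaks.

4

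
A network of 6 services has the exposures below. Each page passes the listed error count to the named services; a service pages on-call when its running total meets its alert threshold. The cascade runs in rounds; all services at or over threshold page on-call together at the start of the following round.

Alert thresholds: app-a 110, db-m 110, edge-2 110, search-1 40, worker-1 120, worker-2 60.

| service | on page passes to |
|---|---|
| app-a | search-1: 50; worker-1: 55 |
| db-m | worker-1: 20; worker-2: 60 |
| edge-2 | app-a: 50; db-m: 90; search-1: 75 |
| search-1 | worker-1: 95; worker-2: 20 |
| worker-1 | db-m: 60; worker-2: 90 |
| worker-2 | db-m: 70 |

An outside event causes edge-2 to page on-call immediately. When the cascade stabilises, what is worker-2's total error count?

Round 1 — edge-2 pages on-call (initial).
  app-a: +50 → 50 < 110
  db-m: +90 → 90 < 110
  search-1: +75 → 75 ≥ 40
Round 2 — search-1 pages on-call.
  worker-1: +95 → 95 < 120
  worker-2: +20 → 20 < 60
No further pages.

20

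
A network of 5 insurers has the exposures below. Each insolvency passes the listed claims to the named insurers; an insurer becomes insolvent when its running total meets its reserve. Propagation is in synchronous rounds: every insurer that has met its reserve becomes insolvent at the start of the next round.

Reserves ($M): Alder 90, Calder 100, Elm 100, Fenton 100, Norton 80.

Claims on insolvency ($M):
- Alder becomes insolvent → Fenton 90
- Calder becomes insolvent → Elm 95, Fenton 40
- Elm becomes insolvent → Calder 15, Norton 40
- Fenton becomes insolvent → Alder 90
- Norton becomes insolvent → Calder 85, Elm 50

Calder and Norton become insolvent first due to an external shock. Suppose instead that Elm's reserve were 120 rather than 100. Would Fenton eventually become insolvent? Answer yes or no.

no

With Elm's reserve at 120:
Round 1 — Calder, Norton become insolvent (initial).
  Elm: +95+50 → 145 ≥ 120
  Fenton: +40 → 40 < 100
Round 2 — Elm becomes insolvent.
No further insolvencies.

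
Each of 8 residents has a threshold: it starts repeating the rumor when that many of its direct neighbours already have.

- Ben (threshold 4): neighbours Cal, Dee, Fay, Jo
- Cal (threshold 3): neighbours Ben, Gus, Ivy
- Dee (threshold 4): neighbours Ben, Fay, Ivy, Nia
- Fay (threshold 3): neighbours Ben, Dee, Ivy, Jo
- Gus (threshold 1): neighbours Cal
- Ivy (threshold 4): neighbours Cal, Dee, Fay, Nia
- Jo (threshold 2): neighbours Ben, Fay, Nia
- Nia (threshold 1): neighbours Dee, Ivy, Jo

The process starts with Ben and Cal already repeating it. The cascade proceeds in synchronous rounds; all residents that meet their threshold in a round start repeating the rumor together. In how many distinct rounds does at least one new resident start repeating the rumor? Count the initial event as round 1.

2

Round 1 — Ben, Cal start repeating the rumor (initial).
Round 2 — checking thresholds:
  Dee: 1 of 4 neighbours < 4, holds.
  Fay: 1 of 4 neighbours < 3, holds.
  Gus: 1 of 1 neighbours ≥ 1, starts repeating the rumor.
  Ivy: 1 of 4 neighbours < 4, holds.
  Jo: 1 of 3 neighbours < 2, holds.
Round 3 — no new spreads; cascade stops.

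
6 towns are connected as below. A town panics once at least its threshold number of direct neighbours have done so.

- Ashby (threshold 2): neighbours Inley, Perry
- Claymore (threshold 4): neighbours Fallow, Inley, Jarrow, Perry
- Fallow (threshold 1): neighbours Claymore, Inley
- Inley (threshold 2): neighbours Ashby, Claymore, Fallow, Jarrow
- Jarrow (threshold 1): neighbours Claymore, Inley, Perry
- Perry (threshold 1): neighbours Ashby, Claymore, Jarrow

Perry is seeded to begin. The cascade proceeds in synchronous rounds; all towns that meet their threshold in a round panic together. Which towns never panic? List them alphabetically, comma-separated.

Ashby, Claymore, Fallow, Inley

Round 1 — Perry panics (initial).
Round 2 — checking thresholds:
  Ashby: 1 of 2 neighbours < 2, not yet.
  Claymore: 1 of 4 neighbours < 4, not yet.
  Jarrow: 1 of 3 neighbours ≥ 1, panics.
Round 3 — no new panics; cascade stops.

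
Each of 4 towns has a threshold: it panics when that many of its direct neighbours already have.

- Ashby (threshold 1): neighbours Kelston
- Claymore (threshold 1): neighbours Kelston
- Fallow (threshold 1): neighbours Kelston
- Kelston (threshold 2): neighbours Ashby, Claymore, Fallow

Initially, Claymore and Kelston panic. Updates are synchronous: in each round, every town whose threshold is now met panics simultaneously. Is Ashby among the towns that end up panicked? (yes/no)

yes

Round 1 — Claymore, Kelston panic (initial).
Round 2 — checking thresholds:
  Ashby: 1 of 1 neighbours ≥ 1, panics.
  Fallow: 1 of 1 neighbours ≥ 1, panics.
Round 3 — no new panics; cascade stops.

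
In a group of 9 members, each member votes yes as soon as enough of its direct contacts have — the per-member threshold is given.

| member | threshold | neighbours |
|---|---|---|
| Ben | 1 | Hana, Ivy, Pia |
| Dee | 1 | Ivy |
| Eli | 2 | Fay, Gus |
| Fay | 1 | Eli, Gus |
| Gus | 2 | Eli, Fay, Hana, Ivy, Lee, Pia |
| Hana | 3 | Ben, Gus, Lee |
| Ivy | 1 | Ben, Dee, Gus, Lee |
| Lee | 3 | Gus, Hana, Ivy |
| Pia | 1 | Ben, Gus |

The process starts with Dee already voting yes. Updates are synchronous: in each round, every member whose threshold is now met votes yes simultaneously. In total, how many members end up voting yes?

Round 1 — Dee votes yes (initial).
Round 2 — checking thresholds:
  Ivy: 1 of 4 neighbours ≥ 1, votes yes.
Round 3 — checking thresholds:
  Ben: 1 of 3 neighbours ≥ 1, votes yes.
  Gus: 1 of 6 neighbours < 2, below threshold.
  Lee: 1 of 3 neighbours < 3, below threshold.
Round 4 — checking thresholds:
  Gus: 1 of 6 neighbours < 2, below threshold.
  Hana: 1 of 3 neighbours < 3, below threshold.
  Lee: 1 of 3 neighbours < 3, below threshold.
  Pia: 1 of 2 neighbours ≥ 1, votes yes.
Round 5 — checking thresholds:
  Gus: 2 of 6 neighbours ≥ 2, votes yes.
  Hana: 1 of 3 neighbours < 3, below threshold.
  Lee: 1 of 3 neighbours < 3, below threshold.
Round 6 — checking thresholds:
  Eli: 1 of 2 neighbours < 2, below threshold.
  Fay: 1 of 2 neighbours ≥ 1, votes yes.
  Hana: 2 of 3 neighbours < 3, below threshold.
  Lee: 2 of 3 neighbours < 3, below threshold.
Round 7 — checking thresholds:
  Eli: 2 of 2 neighbours ≥ 2, votes yes.
  Hana: 2 of 3 neighbours < 3, below threshold.
  Lee: 2 of 3 neighbours < 3, below threshold.
Round 8 — no new yes votes; cascade stops.

7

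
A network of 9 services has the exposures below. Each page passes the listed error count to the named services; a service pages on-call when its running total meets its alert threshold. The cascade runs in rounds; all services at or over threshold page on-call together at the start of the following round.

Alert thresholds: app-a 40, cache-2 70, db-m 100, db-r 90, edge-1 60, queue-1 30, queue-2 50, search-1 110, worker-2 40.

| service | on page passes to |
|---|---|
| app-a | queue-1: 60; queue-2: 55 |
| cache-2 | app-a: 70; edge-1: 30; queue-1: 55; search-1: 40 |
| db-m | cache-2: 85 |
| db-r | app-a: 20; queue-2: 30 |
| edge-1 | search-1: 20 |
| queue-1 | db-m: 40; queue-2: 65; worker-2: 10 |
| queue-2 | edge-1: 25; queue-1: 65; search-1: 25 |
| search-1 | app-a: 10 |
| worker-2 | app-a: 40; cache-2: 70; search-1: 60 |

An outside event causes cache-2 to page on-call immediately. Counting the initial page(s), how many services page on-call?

4

Round 1 — cache-2 pages on-call (initial).
  app-a: +70 → 70 ≥ 40
  edge-1: +30 → 30 < 60
  queue-1: +55 → 55 ≥ 30
  search-1: +40 → 40 < 110
Round 2 — app-a, queue-1 page on-call.
  db-m: +40 → 40 < 100
  queue-2: +55+65 → 120 ≥ 50
  worker-2: +10 → 10 < 40
Round 3 — queue-2 pages on-call.
  edge-1: +25 → 55 < 60
  search-1: +25 → 65 < 110
No further pages.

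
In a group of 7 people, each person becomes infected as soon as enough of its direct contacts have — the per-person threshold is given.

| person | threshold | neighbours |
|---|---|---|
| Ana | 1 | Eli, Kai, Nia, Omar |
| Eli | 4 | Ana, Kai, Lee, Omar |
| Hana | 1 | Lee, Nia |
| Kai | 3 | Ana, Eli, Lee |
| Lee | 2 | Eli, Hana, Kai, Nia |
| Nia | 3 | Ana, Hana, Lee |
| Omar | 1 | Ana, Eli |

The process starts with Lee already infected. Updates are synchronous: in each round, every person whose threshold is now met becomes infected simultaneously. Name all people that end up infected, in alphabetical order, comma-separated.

Hana, Lee

Round 1 — Lee becomes infected (initial).
Round 2 — checking thresholds:
  Eli: 1 of 4 neighbours < 4, holds.
  Hana: 1 of 2 neighbours ≥ 1, becomes infected.
  Kai: 1 of 3 neighbours < 3, holds.
  Nia: 1 of 3 neighbours < 3, holds.
Round 3 — no new infections; cascade stops.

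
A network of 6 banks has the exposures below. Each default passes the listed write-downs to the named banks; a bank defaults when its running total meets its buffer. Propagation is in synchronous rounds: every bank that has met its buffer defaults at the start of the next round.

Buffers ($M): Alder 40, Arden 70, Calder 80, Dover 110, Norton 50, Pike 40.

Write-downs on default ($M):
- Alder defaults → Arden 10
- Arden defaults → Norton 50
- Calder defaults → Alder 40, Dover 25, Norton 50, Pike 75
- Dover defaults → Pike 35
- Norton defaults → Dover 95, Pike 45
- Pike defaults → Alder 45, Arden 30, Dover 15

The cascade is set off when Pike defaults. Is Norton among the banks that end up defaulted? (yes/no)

no

Round 1 — Pike defaults (initial).
  Alder: +45 → 45 ≥ 40
  Arden: +30 → 30 < 70
  Dover: +15 → 15 < 110
Round 2 — Alder defaults.
  Arden: +10 → 40 < 70
No further defaults.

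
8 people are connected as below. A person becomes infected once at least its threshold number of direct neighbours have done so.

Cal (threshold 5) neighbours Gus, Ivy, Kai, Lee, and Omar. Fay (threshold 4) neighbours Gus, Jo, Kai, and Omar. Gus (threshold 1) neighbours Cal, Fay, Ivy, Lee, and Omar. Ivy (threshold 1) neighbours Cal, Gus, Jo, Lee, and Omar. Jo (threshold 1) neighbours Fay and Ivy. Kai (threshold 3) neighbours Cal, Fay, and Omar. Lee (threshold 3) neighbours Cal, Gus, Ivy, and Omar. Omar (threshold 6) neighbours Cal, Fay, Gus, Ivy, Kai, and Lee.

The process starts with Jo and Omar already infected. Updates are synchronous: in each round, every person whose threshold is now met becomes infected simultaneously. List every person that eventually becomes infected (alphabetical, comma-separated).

Round 1 — Jo, Omar become infected (initial).
Round 2 — checking thresholds:
  Cal: 1 of 5 neighbours < 5, holds.
  Fay: 2 of 4 neighbours < 4, holds.
  Gus: 1 of 5 neighbours ≥ 1, becomes infected.
  Ivy: 2 of 5 neighbours ≥ 1, becomes infected.
  Kai: 1 of 3 neighbours < 3, holds.
  Lee: 1 of 4 neighbours < 3, holds.
Round 3 — checking thresholds:
  Cal: 3 of 5 neighbours < 5, holds.
  Fay: 3 of 4 neighbours < 4, holds.
  Kai: 1 of 3 neighbours < 3, holds.
  Lee: 3 of 4 neighbours ≥ 3, becomes infected.
Round 4 — no new infections; cascade stops.

Gus, Ivy, Jo, Lee, Omar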